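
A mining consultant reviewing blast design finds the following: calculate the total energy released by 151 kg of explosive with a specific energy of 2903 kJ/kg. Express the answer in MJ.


Energy = mass * specific_energy / 1000
= 151 * 2903 / 1000
= 438353 / 1000
= 438.353 MJ

438.353 MJ


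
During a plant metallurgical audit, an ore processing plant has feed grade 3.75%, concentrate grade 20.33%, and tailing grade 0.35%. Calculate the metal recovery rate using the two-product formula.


Using the two-product formula:
R = 100 * c * (f - t) / (f * (c - t))
Numerator = 100 * 20.33 * (3.75 - 0.35)
= 100 * 20.33 * 3.4
= 6912.2
Denominator = 3.75 * (20.33 - 0.35)
= 3.75 * 19.98
= 74.925
R = 6912.2 / 74.925
= 92.2549%

92.2549%


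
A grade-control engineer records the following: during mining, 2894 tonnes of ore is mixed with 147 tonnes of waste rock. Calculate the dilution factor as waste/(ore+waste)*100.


Total material = ore + waste
= 2894 + 147 = 3041 tonnes
Dilution = waste / total * 100
= 147 / 3041 * 100
= 0.04833936205 * 100
= 4.8339%

4.8339%


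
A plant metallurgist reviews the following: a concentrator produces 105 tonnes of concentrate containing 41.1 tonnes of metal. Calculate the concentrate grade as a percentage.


39.1429%

Grade = (metal in concentrate / concentrate mass) * 100
= (41.1 / 105) * 100
= 0.3914285714 * 100
= 39.1429%


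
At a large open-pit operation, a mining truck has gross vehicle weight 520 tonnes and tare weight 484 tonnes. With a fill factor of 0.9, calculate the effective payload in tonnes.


32.4 tonnes

Maximum payload = gross - tare
= 520 - 484 = 36 tonnes
Effective payload = max payload * fill factor
= 36 * 0.9
= 32.4 tonnes


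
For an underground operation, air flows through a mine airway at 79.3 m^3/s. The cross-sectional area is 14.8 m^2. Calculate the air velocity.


Velocity = flow rate / cross-sectional area
= 79.3 / 14.8
= 5.3581 m/s

5.3581 m/s


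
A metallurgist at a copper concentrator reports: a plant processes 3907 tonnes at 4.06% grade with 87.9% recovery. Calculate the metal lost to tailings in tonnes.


19.1935 tonnes

Total metal in feed:
= 3907 * 4.06 / 100 = 158.6242 tonnes
Metal recovered:
= 158.6242 * 87.9 / 100 = 139.4306718 tonnes
Metal lost to tailings:
= 158.6242 - 139.4306718
= 19.1935 tonnes


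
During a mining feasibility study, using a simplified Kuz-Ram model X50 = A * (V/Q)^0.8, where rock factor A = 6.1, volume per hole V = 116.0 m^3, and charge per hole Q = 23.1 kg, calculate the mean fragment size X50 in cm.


Compute V/Q:
V/Q = 116.0 / 23.1 = 5.021645022
Raise to the power 0.8:
(V/Q)^0.8 = 5.021645022^0.8 = 3.636443192
Multiply by A:
X50 = 6.1 * 3.636443192
= 22.1823 cm

22.1823 cm


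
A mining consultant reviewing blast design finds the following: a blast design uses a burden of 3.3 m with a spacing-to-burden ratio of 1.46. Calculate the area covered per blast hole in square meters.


15.8994 m^2

First, find the spacing:
Spacing = burden * ratio = 3.3 * 1.46
= 4.818 m
Then, calculate the area:
Area = burden * spacing = 3.3 * 4.818
= 15.8994 m^2


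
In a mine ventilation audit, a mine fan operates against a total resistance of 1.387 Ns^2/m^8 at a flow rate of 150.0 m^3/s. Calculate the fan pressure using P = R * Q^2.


31207.5 Pa

Compute Q^2:
Q^2 = 150.0^2 = 22500.0
Compute pressure:
P = R * Q^2 = 1.387 * 22500.0
= 31207.5 Pa


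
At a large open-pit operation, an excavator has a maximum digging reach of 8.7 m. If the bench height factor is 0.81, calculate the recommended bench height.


Bench height = reach * factor
= 8.7 * 0.81
= 7.047 m

7.047 m


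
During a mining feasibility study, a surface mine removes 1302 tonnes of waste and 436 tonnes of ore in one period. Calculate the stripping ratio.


2.9862

Stripping ratio = waste tonnage / ore tonnage
= 1302 / 436
= 2.9862


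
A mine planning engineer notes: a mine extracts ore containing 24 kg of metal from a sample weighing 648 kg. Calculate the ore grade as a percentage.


Ore grade = (metal mass / ore mass) * 100
= (24 / 648) * 100
= 0.03703703704 * 100
= 3.7037%

3.7037%


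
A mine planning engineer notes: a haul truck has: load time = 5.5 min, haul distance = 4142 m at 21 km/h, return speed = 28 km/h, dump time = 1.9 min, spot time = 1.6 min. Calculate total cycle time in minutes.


29.71 min

Convert haul speed to m/min: 21 * 1000/60 = 350 m/min
Haul time = 4142 / 350 = 11.83428571 min
Convert return speed to m/min: 28 * 1000/60 = 466.6666667 m/min
Return time = 4142 / 466.6666667 = 8.875714286 min
Total cycle time:
= 5.5 + 11.83428571 + 1.9 + 8.875714286 + 1.6
= 29.71 min


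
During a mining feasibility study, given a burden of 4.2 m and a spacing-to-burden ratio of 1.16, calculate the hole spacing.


Spacing = burden * ratio
= 4.2 * 1.16
= 4.872 m

4.872 m


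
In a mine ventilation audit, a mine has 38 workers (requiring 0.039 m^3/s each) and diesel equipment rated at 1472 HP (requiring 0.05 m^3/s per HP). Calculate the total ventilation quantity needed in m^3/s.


75.082 m^3/s

Airflow for workers:
Q_people = 38 * 0.039 = 1.482 m^3/s
Airflow for diesel equipment:
Q_diesel = 1472 * 0.05 = 73.6 m^3/s
Total ventilation:
Q_total = 1.482 + 73.6
= 75.082 m^3/s


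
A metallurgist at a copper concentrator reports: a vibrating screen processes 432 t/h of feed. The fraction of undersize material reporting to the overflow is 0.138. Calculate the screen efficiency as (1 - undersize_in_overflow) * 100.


Screen efficiency = (1 - fraction of undersize in overflow) * 100
= (1 - 0.138) * 100
= 0.862 * 100
= 86.2%

86.2%


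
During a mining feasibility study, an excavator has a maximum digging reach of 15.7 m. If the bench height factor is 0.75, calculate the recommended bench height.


Bench height = reach * factor
= 15.7 * 0.75
= 11.775 m

11.775 m


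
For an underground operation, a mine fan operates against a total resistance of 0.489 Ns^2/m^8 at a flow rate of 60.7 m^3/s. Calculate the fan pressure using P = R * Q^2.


Compute Q^2:
Q^2 = 60.7^2 = 3684.49
Compute pressure:
P = R * Q^2 = 0.489 * 3684.49
= 1801.7156 Pa

1801.7156 Pa


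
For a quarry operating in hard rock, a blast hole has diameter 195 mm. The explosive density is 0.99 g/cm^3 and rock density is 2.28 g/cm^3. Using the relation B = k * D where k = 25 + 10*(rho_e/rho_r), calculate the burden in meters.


5.7217 m

First, compute k:
rho_e / rho_r = 0.99 / 2.28 = 0.4342105263
k = 25 + 10 * 0.4342105263 = 29.34210526
Then, compute burden:
B = k * D / 1000 = 29.34210526 * 195 / 1000
= 5721.710526 / 1000
= 5.7217 m


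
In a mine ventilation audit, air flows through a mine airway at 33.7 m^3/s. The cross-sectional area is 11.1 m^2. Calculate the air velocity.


Velocity = flow rate / cross-sectional area
= 33.7 / 11.1
= 3.036 m/s

3.036 m/s


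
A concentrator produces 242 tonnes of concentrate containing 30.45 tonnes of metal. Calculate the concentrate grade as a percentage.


12.5826%

Grade = (metal in concentrate / concentrate mass) * 100
= (30.45 / 242) * 100
= 0.1258264463 * 100
= 12.5826%


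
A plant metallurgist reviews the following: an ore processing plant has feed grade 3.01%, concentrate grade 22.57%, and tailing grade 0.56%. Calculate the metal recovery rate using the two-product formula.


83.4663%

Using the two-product formula:
R = 100 * c * (f - t) / (f * (c - t))
Numerator = 100 * 22.57 * (3.01 - 0.56)
= 100 * 22.57 * 2.45
= 5529.65
Denominator = 3.01 * (22.57 - 0.56)
= 3.01 * 22.01
= 66.2501
R = 5529.65 / 66.2501
= 83.4663%


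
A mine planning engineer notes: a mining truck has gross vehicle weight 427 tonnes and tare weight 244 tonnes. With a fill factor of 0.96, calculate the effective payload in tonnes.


Maximum payload = gross - tare
= 427 - 244 = 183 tonnes
Effective payload = max payload * fill factor
= 183 * 0.96
= 175.68 tonnes

175.68 tonnes


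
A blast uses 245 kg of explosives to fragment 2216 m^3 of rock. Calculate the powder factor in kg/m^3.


0.1106 kg/m^3

Powder factor = explosive mass / rock volume
= 245 / 2216
= 0.1106 kg/m^3


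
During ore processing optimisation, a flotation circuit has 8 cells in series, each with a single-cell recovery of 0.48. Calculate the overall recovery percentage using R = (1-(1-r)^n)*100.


99.4654%

Complement of single-cell recovery:
1 - r = 1 - 0.48 = 0.52
Raise to power n:
(1 - r)^8 = 0.52^8 = 0.005345972853
Overall recovery:
R = (1 - 0.005345972853) * 100
= 99.4654%


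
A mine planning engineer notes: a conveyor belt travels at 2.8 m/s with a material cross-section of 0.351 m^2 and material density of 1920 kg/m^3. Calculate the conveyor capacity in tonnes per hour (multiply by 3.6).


Volumetric flow = speed * area
= 2.8 * 0.351 = 0.9828 m^3/s
Mass flow = volumetric * density
= 0.9828 * 1920 = 1886.976 kg/s
Convert to t/h: multiply by 3.6
Capacity = 1886.976 * 3.6
= 6793.1136 t/h

6793.1136 t/h


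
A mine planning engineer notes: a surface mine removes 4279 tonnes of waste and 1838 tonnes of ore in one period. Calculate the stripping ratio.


Stripping ratio = waste tonnage / ore tonnage
= 4279 / 1838
= 2.3281

2.3281


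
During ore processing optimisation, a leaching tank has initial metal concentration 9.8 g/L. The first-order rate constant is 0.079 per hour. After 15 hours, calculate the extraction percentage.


69.4254%

Compute the exponent:
-k * t = -0.079 * 15 = -1.185
Remaining concentration:
C = 9.8 * exp(-1.185)
= 9.8 * 0.3057461795
= 2.996312559 g/L
Extracted = 9.8 - 2.996312559 = 6.803687441 g/L
Extraction % = 6.803687441 / 9.8 * 100
= 69.4254%


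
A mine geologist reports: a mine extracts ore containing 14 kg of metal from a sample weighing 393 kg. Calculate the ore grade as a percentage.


Ore grade = (metal mass / ore mass) * 100
= (14 / 393) * 100
= 0.03562340967 * 100
= 3.5623%

3.5623%


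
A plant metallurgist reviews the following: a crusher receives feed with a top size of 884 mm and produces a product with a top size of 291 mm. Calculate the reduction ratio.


Reduction ratio = feed size / product size
= 884 / 291
= 3.0378

3.0378


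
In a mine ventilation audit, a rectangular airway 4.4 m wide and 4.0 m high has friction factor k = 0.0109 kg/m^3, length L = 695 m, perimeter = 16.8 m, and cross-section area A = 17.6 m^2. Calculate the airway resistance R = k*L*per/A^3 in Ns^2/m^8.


Compute the numerator:
k * L * per = 0.0109 * 695 * 16.8
= 127.2684
Compute the denominator:
A^3 = 17.6^3 = 5451.776
Resistance:
R = 127.2684 / 5451.776
= 0.0233 Ns^2/m^8

0.0233 Ns^2/m^8


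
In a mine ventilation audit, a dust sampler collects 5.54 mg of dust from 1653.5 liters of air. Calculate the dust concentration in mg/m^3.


3.3505 mg/m^3

Convert liters to m^3: 1 m^3 = 1000 L
Concentration = mass / volume * 1000
= 5.54 / 1653.5 * 1000
= 0.003350468703 * 1000
= 3.3505 mg/m^3


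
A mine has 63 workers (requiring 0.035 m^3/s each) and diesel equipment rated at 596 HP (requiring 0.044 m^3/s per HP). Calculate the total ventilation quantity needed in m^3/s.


Airflow for workers:
Q_people = 63 * 0.035 = 2.205 m^3/s
Airflow for diesel equipment:
Q_diesel = 596 * 0.044 = 26.224 m^3/s
Total ventilation:
Q_total = 2.205 + 26.224
= 28.429 m^3/s

28.429 m^3/s


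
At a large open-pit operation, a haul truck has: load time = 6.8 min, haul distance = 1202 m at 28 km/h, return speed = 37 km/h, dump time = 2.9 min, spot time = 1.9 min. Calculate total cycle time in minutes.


16.1249 min

Convert haul speed to m/min: 28 * 1000/60 = 466.6666667 m/min
Haul time = 1202 / 466.6666667 = 2.575714286 min
Convert return speed to m/min: 37 * 1000/60 = 616.6666667 m/min
Return time = 1202 / 616.6666667 = 1.949189189 min
Total cycle time:
= 6.8 + 2.575714286 + 2.9 + 1.949189189 + 1.9
= 16.1249 min


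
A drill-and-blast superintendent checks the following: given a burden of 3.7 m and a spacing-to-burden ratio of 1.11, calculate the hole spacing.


4.107 m

Spacing = burden * ratio
= 3.7 * 1.11
= 4.107 m


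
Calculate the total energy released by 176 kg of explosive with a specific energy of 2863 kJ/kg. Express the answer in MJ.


503.888 MJ

Energy = mass * specific_energy / 1000
= 176 * 2863 / 1000
= 503888 / 1000
= 503.888 MJ


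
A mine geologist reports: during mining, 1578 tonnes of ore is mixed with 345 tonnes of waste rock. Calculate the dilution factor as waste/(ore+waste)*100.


17.9407%

Total material = ore + waste
= 1578 + 345 = 1923 tonnes
Dilution = waste / total * 100
= 345 / 1923 * 100
= 0.1794071763 * 100
= 17.9407%


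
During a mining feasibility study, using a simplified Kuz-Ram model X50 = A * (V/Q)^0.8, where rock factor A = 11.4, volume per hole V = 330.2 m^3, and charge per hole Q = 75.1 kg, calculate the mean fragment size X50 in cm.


37.2747 cm

Compute V/Q:
V/Q = 330.2 / 75.1 = 4.396804261
Raise to the power 0.8:
(V/Q)^0.8 = 4.396804261^0.8 = 3.269713539
Multiply by A:
X50 = 11.4 * 3.269713539
= 37.2747 cm


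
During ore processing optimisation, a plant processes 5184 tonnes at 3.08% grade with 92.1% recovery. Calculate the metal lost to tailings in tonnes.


12.6137 tonnes

Total metal in feed:
= 5184 * 3.08 / 100 = 159.6672 tonnes
Metal recovered:
= 159.6672 * 92.1 / 100 = 147.0534912 tonnes
Metal lost to tailings:
= 159.6672 - 147.0534912
= 12.6137 tonnes


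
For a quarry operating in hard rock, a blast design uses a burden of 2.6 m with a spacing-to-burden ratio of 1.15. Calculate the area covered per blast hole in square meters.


7.774 m^2

First, find the spacing:
Spacing = burden * ratio = 2.6 * 1.15
= 2.99 m
Then, calculate the area:
Area = burden * spacing = 2.6 * 2.99
= 7.774 m^2


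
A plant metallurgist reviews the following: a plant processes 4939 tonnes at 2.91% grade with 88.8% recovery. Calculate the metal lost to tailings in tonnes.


Total metal in feed:
= 4939 * 2.91 / 100 = 143.7249 tonnes
Metal recovered:
= 143.7249 * 88.8 / 100 = 127.6277112 tonnes
Metal lost to tailings:
= 143.7249 - 127.6277112
= 16.0972 tonnes

16.0972 tonnes


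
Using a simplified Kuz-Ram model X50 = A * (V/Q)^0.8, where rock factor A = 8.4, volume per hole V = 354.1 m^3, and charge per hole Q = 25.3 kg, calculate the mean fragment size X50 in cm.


Compute V/Q:
V/Q = 354.1 / 25.3 = 13.99604743
Raise to the power 0.8:
(V/Q)^0.8 = 13.99604743^0.8 = 8.256658541
Multiply by A:
X50 = 8.4 * 8.256658541
= 69.3559 cm

69.3559 cm


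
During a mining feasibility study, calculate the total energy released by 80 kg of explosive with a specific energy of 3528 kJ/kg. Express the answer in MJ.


Energy = mass * specific_energy / 1000
= 80 * 3528 / 1000
= 282240 / 1000
= 282.24 MJ

282.24 MJ


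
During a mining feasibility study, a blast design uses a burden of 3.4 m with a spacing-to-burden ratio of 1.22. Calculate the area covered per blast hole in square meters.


First, find the spacing:
Spacing = burden * ratio = 3.4 * 1.22
= 4.148 m
Then, calculate the area:
Area = burden * spacing = 3.4 * 4.148
= 14.1032 m^2

14.1032 m^2


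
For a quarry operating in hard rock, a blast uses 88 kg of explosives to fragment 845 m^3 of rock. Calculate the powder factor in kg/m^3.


0.1041 kg/m^3

Powder factor = explosive mass / rock volume
= 88 / 845
= 0.1041 kg/m^3


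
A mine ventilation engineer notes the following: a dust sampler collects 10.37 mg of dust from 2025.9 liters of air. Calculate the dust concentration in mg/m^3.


5.1187 mg/m^3

Convert liters to m^3: 1 m^3 = 1000 L
Concentration = mass / volume * 1000
= 10.37 / 2025.9 * 1000
= 0.005118712671 * 1000
= 5.1187 mg/m^3


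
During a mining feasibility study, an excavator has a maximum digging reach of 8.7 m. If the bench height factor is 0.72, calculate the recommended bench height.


6.264 m

Bench height = reach * factor
= 8.7 * 0.72
= 6.264 m


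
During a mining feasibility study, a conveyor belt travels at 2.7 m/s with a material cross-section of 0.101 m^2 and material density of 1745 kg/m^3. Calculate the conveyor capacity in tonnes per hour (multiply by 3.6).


Volumetric flow = speed * area
= 2.7 * 0.101 = 0.2727 m^3/s
Mass flow = volumetric * density
= 0.2727 * 1745 = 475.8615 kg/s
Convert to t/h: multiply by 3.6
Capacity = 475.8615 * 3.6
= 1713.1014 t/h

1713.1014 t/h


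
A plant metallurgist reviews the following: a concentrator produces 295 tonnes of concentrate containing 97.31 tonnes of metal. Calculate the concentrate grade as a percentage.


Grade = (metal in concentrate / concentrate mass) * 100
= (97.31 / 295) * 100
= 0.3298644068 * 100
= 32.9864%

32.9864%


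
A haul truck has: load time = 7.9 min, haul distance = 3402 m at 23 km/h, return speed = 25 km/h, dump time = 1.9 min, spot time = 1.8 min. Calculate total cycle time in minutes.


Convert haul speed to m/min: 23 * 1000/60 = 383.3333333 m/min
Haul time = 3402 / 383.3333333 = 8.874782609 min
Convert return speed to m/min: 25 * 1000/60 = 416.6666667 m/min
Return time = 3402 / 416.6666667 = 8.1648 min
Total cycle time:
= 7.9 + 8.874782609 + 1.9 + 8.1648 + 1.8
= 28.6396 min

28.6396 min


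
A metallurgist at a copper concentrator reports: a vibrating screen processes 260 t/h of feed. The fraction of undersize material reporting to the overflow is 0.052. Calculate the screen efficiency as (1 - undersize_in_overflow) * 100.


94.8%

Screen efficiency = (1 - fraction of undersize in overflow) * 100
= (1 - 0.052) * 100
= 0.948 * 100
= 94.8%


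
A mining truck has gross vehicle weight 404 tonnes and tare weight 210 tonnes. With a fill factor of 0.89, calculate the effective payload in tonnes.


Maximum payload = gross - tare
= 404 - 210 = 194 tonnes
Effective payload = max payload * fill factor
= 194 * 0.89
= 172.66 tonnes

172.66 tonnes


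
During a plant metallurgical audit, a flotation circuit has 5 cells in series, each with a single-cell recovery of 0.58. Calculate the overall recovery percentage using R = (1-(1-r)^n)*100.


98.6931%

Complement of single-cell recovery:
1 - r = 1 - 0.58 = 0.42
Raise to power n:
(1 - r)^5 = 0.42^5 = 0.0130691232
Overall recovery:
R = (1 - 0.0130691232) * 100
= 98.6931%


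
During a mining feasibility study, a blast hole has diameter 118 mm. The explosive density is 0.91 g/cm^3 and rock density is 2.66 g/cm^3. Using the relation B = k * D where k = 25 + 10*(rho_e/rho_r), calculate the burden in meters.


3.3537 m

First, compute k:
rho_e / rho_r = 0.91 / 2.66 = 0.3421052632
k = 25 + 10 * 0.3421052632 = 28.42105263
Then, compute burden:
B = k * D / 1000 = 28.42105263 * 118 / 1000
= 3353.684211 / 1000
= 3.3537 m


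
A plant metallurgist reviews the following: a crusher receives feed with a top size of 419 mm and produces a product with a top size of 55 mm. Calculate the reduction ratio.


Reduction ratio = feed size / product size
= 419 / 55
= 7.6182

7.6182


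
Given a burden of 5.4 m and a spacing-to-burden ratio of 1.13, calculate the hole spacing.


Spacing = burden * ratio
= 5.4 * 1.13
= 6.102 m

6.102 m


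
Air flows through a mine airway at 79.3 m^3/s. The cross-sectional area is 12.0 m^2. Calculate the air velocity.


6.6083 m/s

Velocity = flow rate / cross-sectional area
= 79.3 / 12.0
= 6.6083 m/s


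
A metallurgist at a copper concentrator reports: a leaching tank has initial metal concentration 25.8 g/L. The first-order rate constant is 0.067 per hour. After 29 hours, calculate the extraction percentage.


Compute the exponent:
-k * t = -0.067 * 29 = -1.943
Remaining concentration:
C = 25.8 * exp(-1.943)
= 25.8 * 0.1432734839
= 3.696455886 g/L
Extracted = 25.8 - 3.696455886 = 22.10354411 g/L
Extraction % = 22.10354411 / 25.8 * 100
= 85.6727%

85.6727%


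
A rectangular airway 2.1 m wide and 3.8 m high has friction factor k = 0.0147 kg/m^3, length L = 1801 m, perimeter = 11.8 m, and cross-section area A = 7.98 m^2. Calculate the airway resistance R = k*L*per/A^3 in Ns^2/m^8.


0.6148 Ns^2/m^8

Compute the numerator:
k * L * per = 0.0147 * 1801 * 11.8
= 312.40146
Compute the denominator:
A^3 = 7.98^3 = 508.169592
Resistance:
R = 312.40146 / 508.169592
= 0.6148 Ns^2/m^8


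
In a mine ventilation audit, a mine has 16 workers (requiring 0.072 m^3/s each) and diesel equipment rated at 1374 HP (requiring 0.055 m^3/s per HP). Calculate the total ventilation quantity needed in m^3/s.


76.722 m^3/s

Airflow for workers:
Q_people = 16 * 0.072 = 1.152 m^3/s
Airflow for diesel equipment:
Q_diesel = 1374 * 0.055 = 75.57 m^3/s
Total ventilation:
Q_total = 1.152 + 75.57
= 76.722 m^3/s


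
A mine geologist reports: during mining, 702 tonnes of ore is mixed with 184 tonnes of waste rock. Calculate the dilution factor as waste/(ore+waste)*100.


Total material = ore + waste
= 702 + 184 = 886 tonnes
Dilution = waste / total * 100
= 184 / 886 * 100
= 0.2076749436 * 100
= 20.7675%

20.7675%


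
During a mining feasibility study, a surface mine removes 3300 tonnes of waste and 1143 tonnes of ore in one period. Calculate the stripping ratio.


Stripping ratio = waste tonnage / ore tonnage
= 3300 / 1143
= 2.8871

2.8871


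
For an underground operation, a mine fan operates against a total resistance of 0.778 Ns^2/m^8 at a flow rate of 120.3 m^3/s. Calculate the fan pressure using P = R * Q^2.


11259.286 Pa

Compute Q^2:
Q^2 = 120.3^2 = 14472.09
Compute pressure:
P = R * Q^2 = 0.778 * 14472.09
= 11259.286 Pa


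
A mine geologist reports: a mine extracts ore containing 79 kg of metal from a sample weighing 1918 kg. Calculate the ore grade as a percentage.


4.1189%

Ore grade = (metal mass / ore mass) * 100
= (79 / 1918) * 100
= 0.04118873827 * 100
= 4.1189%


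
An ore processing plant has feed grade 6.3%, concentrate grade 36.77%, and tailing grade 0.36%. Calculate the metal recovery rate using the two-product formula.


Using the two-product formula:
R = 100 * c * (f - t) / (f * (c - t))
Numerator = 100 * 36.77 * (6.3 - 0.36)
= 100 * 36.77 * 5.94
= 21841.38
Denominator = 6.3 * (36.77 - 0.36)
= 6.3 * 36.41
= 229.383
R = 21841.38 / 229.383
= 95.218%

95.218%


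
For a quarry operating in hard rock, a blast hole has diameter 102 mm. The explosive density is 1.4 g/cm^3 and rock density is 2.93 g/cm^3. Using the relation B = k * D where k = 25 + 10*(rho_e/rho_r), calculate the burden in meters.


3.0374 m

First, compute k:
rho_e / rho_r = 1.4 / 2.93 = 0.4778156997
k = 25 + 10 * 0.4778156997 = 29.778157
Then, compute burden:
B = k * D / 1000 = 29.778157 * 102 / 1000
= 3037.372014 / 1000
= 3.0374 m


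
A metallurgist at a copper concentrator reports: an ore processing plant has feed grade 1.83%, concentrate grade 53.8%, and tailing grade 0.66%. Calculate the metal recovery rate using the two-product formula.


64.7285%

Using the two-product formula:
R = 100 * c * (f - t) / (f * (c - t))
Numerator = 100 * 53.8 * (1.83 - 0.66)
= 100 * 53.8 * 1.17
= 6294.6
Denominator = 1.83 * (53.8 - 0.66)
= 1.83 * 53.14
= 97.2462
R = 6294.6 / 97.2462
= 64.7285%


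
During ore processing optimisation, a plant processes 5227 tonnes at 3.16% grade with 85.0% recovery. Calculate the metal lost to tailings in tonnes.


Total metal in feed:
= 5227 * 3.16 / 100 = 165.1732 tonnes
Metal recovered:
= 165.1732 * 85.0 / 100 = 140.39722 tonnes
Metal lost to tailings:
= 165.1732 - 140.39722
= 24.776 tonnes

24.776 tonnes


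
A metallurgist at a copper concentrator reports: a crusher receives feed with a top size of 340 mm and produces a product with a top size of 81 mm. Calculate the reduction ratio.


Reduction ratio = feed size / product size
= 340 / 81
= 4.1975

4.1975


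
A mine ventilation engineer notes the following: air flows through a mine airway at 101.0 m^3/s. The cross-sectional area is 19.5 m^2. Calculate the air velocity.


Velocity = flow rate / cross-sectional area
= 101.0 / 19.5
= 5.1795 m/s

5.1795 m/s


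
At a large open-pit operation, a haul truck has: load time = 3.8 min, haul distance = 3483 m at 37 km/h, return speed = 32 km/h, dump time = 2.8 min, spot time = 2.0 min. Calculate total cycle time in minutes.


20.7787 min

Convert haul speed to m/min: 37 * 1000/60 = 616.6666667 m/min
Haul time = 3483 / 616.6666667 = 5.648108108 min
Convert return speed to m/min: 32 * 1000/60 = 533.3333333 m/min
Return time = 3483 / 533.3333333 = 6.530625 min
Total cycle time:
= 3.8 + 5.648108108 + 2.8 + 6.530625 + 2.0
= 20.7787 min


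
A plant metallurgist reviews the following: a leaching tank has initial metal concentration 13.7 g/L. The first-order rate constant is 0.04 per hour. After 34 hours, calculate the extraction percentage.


Compute the exponent:
-k * t = -0.04 * 34 = -1.36
Remaining concentration:
C = 13.7 * exp(-1.36)
= 13.7 * 0.256660777
= 3.516252644 g/L
Extracted = 13.7 - 3.516252644 = 10.18374736 g/L
Extraction % = 10.18374736 / 13.7 * 100
= 74.3339%

74.3339%


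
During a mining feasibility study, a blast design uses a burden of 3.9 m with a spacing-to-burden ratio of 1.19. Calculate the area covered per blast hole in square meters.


First, find the spacing:
Spacing = burden * ratio = 3.9 * 1.19
= 4.641 m
Then, calculate the area:
Area = burden * spacing = 3.9 * 4.641
= 18.0999 m^2

18.0999 m^2


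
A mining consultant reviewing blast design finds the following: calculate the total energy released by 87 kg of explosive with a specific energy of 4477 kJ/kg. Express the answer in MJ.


Energy = mass * specific_energy / 1000
= 87 * 4477 / 1000
= 389499 / 1000
= 389.499 MJ

389.499 MJ


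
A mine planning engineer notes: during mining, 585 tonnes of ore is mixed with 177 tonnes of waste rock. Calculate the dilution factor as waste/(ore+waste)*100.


Total material = ore + waste
= 585 + 177 = 762 tonnes
Dilution = waste / total * 100
= 177 / 762 * 100
= 0.2322834646 * 100
= 23.2283%

23.2283%


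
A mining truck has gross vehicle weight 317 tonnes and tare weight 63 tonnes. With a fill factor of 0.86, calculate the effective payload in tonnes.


Maximum payload = gross - tare
= 317 - 63 = 254 tonnes
Effective payload = max payload * fill factor
= 254 * 0.86
= 218.44 tonnes

218.44 tonnes


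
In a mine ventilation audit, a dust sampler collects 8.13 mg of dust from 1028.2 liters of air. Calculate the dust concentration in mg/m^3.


Convert liters to m^3: 1 m^3 = 1000 L
Concentration = mass / volume * 1000
= 8.13 / 1028.2 * 1000
= 0.00790702198 * 1000
= 7.907 mg/m^3

7.907 mg/m^3


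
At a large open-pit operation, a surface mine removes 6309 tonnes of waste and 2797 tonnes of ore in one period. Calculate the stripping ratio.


Stripping ratio = waste tonnage / ore tonnage
= 6309 / 2797
= 2.2556

2.2556


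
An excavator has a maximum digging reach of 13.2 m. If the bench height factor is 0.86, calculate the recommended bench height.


11.352 m

Bench height = reach * factor
= 13.2 * 0.86
= 11.352 m


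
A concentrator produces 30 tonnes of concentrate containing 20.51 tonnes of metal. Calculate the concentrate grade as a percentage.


68.3667%

Grade = (metal in concentrate / concentrate mass) * 100
= (20.51 / 30) * 100
= 0.6836666667 * 100
= 68.3667%


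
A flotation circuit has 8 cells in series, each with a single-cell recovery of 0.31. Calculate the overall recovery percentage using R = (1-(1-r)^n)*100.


Complement of single-cell recovery:
1 - r = 1 - 0.31 = 0.69
Raise to power n:
(1 - r)^8 = 0.69^8 = 0.05137983744
Overall recovery:
R = (1 - 0.05137983744) * 100
= 94.862%

94.862%


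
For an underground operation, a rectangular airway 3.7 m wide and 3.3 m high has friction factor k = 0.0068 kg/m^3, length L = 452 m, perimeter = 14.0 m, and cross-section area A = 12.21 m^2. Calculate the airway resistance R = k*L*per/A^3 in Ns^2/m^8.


Compute the numerator:
k * L * per = 0.0068 * 452 * 14.0
= 43.0304
Compute the denominator:
A^3 = 12.21^3 = 1820.316861
Resistance:
R = 43.0304 / 1820.316861
= 0.0236 Ns^2/m^8

0.0236 Ns^2/m^8


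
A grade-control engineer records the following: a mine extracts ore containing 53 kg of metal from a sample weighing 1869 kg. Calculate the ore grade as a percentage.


2.8357%

Ore grade = (metal mass / ore mass) * 100
= (53 / 1869) * 100
= 0.02835741038 * 100
= 2.8357%


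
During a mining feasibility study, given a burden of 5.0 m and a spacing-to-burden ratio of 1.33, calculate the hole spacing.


Spacing = burden * ratio
= 5.0 * 1.33
= 6.65 m

6.65 m


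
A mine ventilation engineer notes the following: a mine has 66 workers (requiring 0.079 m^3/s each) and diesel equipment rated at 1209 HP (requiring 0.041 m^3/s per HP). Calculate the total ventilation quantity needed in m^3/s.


Airflow for workers:
Q_people = 66 * 0.079 = 5.214 m^3/s
Airflow for diesel equipment:
Q_diesel = 1209 * 0.041 = 49.569 m^3/s
Total ventilation:
Q_total = 5.214 + 49.569
= 54.783 m^3/s

54.783 m^3/s


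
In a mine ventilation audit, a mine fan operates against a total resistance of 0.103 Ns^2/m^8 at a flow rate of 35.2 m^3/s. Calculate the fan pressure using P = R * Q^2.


Compute Q^2:
Q^2 = 35.2^2 = 1239.04
Compute pressure:
P = R * Q^2 = 0.103 * 1239.04
= 127.6211 Pa

127.6211 Pa


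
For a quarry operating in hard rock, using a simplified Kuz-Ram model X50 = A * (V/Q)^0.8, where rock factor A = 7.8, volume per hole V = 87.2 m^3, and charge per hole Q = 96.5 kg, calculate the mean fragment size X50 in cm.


7.1926 cm

Compute V/Q:
V/Q = 87.2 / 96.5 = 0.903626943
Raise to the power 0.8:
(V/Q)^0.8 = 0.903626943^0.8 = 0.9221282716
Multiply by A:
X50 = 7.8 * 0.9221282716
= 7.1926 cm


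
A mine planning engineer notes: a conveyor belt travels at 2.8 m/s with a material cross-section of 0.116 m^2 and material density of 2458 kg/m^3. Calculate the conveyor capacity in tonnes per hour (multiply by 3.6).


Volumetric flow = speed * area
= 2.8 * 0.116 = 0.3248 m^3/s
Mass flow = volumetric * density
= 0.3248 * 2458 = 798.3584 kg/s
Convert to t/h: multiply by 3.6
Capacity = 798.3584 * 3.6
= 2874.0902 t/h

2874.0902 t/h


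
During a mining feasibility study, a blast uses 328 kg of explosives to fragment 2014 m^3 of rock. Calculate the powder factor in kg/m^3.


0.1629 kg/m^3

Powder factor = explosive mass / rock volume
= 328 / 2014
= 0.1629 kg/m^3


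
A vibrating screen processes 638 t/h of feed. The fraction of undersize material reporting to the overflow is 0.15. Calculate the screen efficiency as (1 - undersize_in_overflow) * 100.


Screen efficiency = (1 - fraction of undersize in overflow) * 100
= (1 - 0.15) * 100
= 0.85 * 100
= 85.0%

85.0%


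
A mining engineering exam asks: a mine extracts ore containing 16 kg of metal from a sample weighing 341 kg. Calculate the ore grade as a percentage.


4.6921%

Ore grade = (metal mass / ore mass) * 100
= (16 / 341) * 100
= 0.04692082111 * 100
= 4.6921%


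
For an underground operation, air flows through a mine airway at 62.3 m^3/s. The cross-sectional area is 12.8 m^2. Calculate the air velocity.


Velocity = flow rate / cross-sectional area
= 62.3 / 12.8
= 4.8672 m/s

4.8672 m/s


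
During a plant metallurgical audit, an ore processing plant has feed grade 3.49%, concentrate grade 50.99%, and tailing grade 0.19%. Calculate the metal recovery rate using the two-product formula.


Using the two-product formula:
R = 100 * c * (f - t) / (f * (c - t))
Numerator = 100 * 50.99 * (3.49 - 0.19)
= 100 * 50.99 * 3.3
= 16826.7
Denominator = 3.49 * (50.99 - 0.19)
= 3.49 * 50.8
= 177.292
R = 16826.7 / 177.292
= 94.9095%

94.9095%


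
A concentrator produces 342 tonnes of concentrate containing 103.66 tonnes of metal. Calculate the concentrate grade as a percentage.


30.3099%

Grade = (metal in concentrate / concentrate mass) * 100
= (103.66 / 342) * 100
= 0.3030994152 * 100
= 30.3099%


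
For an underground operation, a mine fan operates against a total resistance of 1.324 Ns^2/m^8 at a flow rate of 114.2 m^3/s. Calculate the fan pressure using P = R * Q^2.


17267.1314 Pa

Compute Q^2:
Q^2 = 114.2^2 = 13041.64
Compute pressure:
P = R * Q^2 = 1.324 * 13041.64
= 17267.1314 Pa


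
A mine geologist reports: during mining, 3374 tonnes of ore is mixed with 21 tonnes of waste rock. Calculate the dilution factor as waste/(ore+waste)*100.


Total material = ore + waste
= 3374 + 21 = 3395 tonnes
Dilution = waste / total * 100
= 21 / 3395 * 100
= 0.00618556701 * 100
= 0.6186%

0.6186%


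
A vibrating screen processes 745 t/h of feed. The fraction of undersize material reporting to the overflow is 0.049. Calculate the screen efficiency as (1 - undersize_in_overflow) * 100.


95.1%

Screen efficiency = (1 - fraction of undersize in overflow) * 100
= (1 - 0.049) * 100
= 0.951 * 100
= 95.1%


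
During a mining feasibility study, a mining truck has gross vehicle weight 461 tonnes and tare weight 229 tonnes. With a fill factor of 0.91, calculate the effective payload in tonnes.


211.12 tonnes

Maximum payload = gross - tare
= 461 - 229 = 232 tonnes
Effective payload = max payload * fill factor
= 232 * 0.91
= 211.12 tonnes


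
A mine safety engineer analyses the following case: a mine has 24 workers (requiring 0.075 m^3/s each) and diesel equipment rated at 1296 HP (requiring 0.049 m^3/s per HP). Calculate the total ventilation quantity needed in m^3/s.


65.304 m^3/s

Airflow for workers:
Q_people = 24 * 0.075 = 1.8 m^3/s
Airflow for diesel equipment:
Q_diesel = 1296 * 0.049 = 63.504 m^3/s
Total ventilation:
Q_total = 1.8 + 63.504
= 65.304 m^3/s


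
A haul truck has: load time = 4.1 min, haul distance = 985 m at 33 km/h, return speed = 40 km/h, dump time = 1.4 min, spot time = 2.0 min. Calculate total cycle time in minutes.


Convert haul speed to m/min: 33 * 1000/60 = 550 m/min
Haul time = 985 / 550 = 1.790909091 min
Convert return speed to m/min: 40 * 1000/60 = 666.6666667 m/min
Return time = 985 / 666.6666667 = 1.4775 min
Total cycle time:
= 4.1 + 1.790909091 + 1.4 + 1.4775 + 2.0
= 10.7684 min

10.7684 min


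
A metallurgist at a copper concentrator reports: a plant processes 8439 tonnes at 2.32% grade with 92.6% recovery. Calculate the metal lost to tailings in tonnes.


14.4881 tonnes

Total metal in feed:
= 8439 * 2.32 / 100 = 195.7848 tonnes
Metal recovered:
= 195.7848 * 92.6 / 100 = 181.2967248 tonnes
Metal lost to tailings:
= 195.7848 - 181.2967248
= 14.4881 tonnes


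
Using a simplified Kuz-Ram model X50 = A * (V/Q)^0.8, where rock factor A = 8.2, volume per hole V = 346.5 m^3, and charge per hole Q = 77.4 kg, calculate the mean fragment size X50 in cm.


Compute V/Q:
V/Q = 346.5 / 77.4 = 4.476744186
Raise to the power 0.8:
(V/Q)^0.8 = 4.476744186^0.8 = 3.317185991
Multiply by A:
X50 = 8.2 * 3.317185991
= 27.2009 cm

27.2009 cm


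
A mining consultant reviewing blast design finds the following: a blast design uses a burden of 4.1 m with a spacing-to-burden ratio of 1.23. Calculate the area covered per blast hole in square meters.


20.6763 m^2

First, find the spacing:
Spacing = burden * ratio = 4.1 * 1.23
= 5.043 m
Then, calculate the area:
Area = burden * spacing = 4.1 * 5.043
= 20.6763 m^2


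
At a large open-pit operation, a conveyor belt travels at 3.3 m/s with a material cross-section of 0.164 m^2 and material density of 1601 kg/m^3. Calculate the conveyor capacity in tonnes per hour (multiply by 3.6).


Volumetric flow = speed * area
= 3.3 * 0.164 = 0.5412 m^3/s
Mass flow = volumetric * density
= 0.5412 * 1601 = 866.4612 kg/s
Convert to t/h: multiply by 3.6
Capacity = 866.4612 * 3.6
= 3119.2603 t/h

3119.2603 t/h


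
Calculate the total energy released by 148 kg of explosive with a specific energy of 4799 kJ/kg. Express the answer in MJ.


Energy = mass * specific_energy / 1000
= 148 * 4799 / 1000
= 710252 / 1000
= 710.252 MJ

710.252 MJ


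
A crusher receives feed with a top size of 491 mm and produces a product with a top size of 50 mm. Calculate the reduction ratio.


9.82

Reduction ratio = feed size / product size
= 491 / 50
= 9.82


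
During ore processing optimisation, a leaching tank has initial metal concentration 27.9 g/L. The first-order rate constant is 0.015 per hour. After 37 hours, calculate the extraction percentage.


42.5928%

Compute the exponent:
-k * t = -0.015 * 37 = -0.555
Remaining concentration:
C = 27.9 * exp(-0.555)
= 27.9 * 0.5740722612
= 16.01661609 g/L
Extracted = 27.9 - 16.01661609 = 11.88338391 g/L
Extraction % = 11.88338391 / 27.9 * 100
= 42.5928%


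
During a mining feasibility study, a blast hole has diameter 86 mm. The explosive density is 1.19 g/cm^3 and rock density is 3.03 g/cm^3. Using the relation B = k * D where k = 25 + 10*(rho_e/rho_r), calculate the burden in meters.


First, compute k:
rho_e / rho_r = 1.19 / 3.03 = 0.3927392739
k = 25 + 10 * 0.3927392739 = 28.92739274
Then, compute burden:
B = k * D / 1000 = 28.92739274 * 86 / 1000
= 2487.755776 / 1000
= 2.4878 m

2.4878 m


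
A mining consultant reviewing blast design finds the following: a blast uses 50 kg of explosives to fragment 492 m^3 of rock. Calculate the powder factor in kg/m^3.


0.1016 kg/m^3

Powder factor = explosive mass / rock volume
= 50 / 492
= 0.1016 kg/m^3


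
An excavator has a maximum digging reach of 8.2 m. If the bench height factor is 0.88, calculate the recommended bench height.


7.216 m

Bench height = reach * factor
= 8.2 * 0.88
= 7.216 m


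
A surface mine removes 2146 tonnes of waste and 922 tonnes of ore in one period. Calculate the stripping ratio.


Stripping ratio = waste tonnage / ore tonnage
= 2146 / 922
= 2.3275

2.3275


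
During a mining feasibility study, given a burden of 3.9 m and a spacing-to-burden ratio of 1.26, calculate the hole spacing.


4.914 m

Spacing = burden * ratio
= 3.9 * 1.26
= 4.914 m


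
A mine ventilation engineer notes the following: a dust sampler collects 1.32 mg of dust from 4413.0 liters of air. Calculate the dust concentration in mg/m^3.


Convert liters to m^3: 1 m^3 = 1000 L
Concentration = mass / volume * 1000
= 1.32 / 4413.0 * 1000
= 0.0002991162475 * 1000
= 0.2991 mg/m^3

0.2991 mg/m^3


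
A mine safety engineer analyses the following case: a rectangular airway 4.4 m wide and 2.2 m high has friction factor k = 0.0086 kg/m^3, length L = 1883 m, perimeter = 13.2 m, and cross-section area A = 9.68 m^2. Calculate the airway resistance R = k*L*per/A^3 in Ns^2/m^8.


Compute the numerator:
k * L * per = 0.0086 * 1883 * 13.2
= 213.75816
Compute the denominator:
A^3 = 9.68^3 = 907.039232
Resistance:
R = 213.75816 / 907.039232
= 0.2357 Ns^2/m^8

0.2357 Ns^2/m^8


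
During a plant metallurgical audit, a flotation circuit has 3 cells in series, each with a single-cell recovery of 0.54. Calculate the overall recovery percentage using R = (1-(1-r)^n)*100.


90.2664%

Complement of single-cell recovery:
1 - r = 1 - 0.54 = 0.46
Raise to power n:
(1 - r)^3 = 0.46^3 = 0.097336
Overall recovery:
R = (1 - 0.097336) * 100
= 90.2664%


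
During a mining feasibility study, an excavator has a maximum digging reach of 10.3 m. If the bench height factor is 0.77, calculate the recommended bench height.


Bench height = reach * factor
= 10.3 * 0.77
= 7.931 m

7.931 m


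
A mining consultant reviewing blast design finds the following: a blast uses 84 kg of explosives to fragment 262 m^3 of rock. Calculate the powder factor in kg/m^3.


Powder factor = explosive mass / rock volume
= 84 / 262
= 0.3206 kg/m^3

0.3206 kg/m^3


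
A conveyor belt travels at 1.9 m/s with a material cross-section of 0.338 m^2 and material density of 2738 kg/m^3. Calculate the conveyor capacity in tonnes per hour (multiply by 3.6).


Volumetric flow = speed * area
= 1.9 * 0.338 = 0.6422 m^3/s
Mass flow = volumetric * density
= 0.6422 * 2738 = 1758.3436 kg/s
Convert to t/h: multiply by 3.6
Capacity = 1758.3436 * 3.6
= 6330.037 t/h

6330.037 t/h


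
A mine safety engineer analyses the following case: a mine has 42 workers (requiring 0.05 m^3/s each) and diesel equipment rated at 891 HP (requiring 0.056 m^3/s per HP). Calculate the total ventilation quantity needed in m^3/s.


51.996 m^3/s

Airflow for workers:
Q_people = 42 * 0.05 = 2.1 m^3/s
Airflow for diesel equipment:
Q_diesel = 891 * 0.056 = 49.896 m^3/s
Total ventilation:
Q_total = 2.1 + 49.896
= 51.996 m^3/s
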